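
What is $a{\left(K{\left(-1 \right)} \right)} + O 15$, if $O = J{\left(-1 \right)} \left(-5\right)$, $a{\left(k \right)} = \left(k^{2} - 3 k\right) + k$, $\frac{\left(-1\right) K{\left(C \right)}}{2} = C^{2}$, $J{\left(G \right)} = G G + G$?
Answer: $8$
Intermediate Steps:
$J{\left(G \right)} = G + G^{2}$ ($J{\left(G \right)} = G^{2} + G = G + G^{2}$)
$K{\left(C \right)} = - 2 C^{2}$
$a{\left(k \right)} = k^{2} - 2 k$
$O = 0$ ($O = - (1 - 1) \left(-5\right) = \left(-1\right) 0 \left(-5\right) = 0 \left(-5\right) = 0$)
$a{\left(K{\left(-1 \right)} \right)} + O 15 = - 2 \left(-1\right)^{2} \left(-2 - 2 \left(-1\right)^{2}\right) + 0 \cdot 15 = \left(-2\right) 1 \left(-2 - 2\right) + 0 = - 2 \left(-2 - 2\right) + 0 = \left(-2\right) \left(-4\right) + 0 = 8 + 0 = 8$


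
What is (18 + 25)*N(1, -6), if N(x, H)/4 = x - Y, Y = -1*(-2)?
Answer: -172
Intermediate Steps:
Y = 2
N(x, H) = -8 + 4*x (N(x, H) = 4*(x - 1*2) = 4*(x - 2) = 4*(-2 + x) = -8 + 4*x)
(18 + 25)*N(1, -6) = (18 + 25)*(-8 + 4*1) = 43*(-8 + 4) = 43*(-4) = -172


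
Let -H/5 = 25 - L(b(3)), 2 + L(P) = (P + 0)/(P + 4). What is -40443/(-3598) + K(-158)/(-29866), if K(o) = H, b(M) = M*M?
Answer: 7854235437/698476142 ≈ 11.245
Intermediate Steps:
b(M) = M²
L(P) = -2 + P/(4 + P) (L(P) = -2 + (P + 0)/(P + 4) = -2 + P/(4 + P))
H = -1710/13 (H = -5*(25 - (-8 - 1*3²)/(4 + 3²)) = -5*(25 - (-8 - 1*9)/(4 + 9)) = -5*(25 - (-8 - 9)/13) = -5*(25 - (-17)/13) = -5*(25 - 1*(-17/13)) = -5*(25 + 17/13) = -5*342/13 = -1710/13 ≈ -131.54)
K(o) = -1710/13
-40443/(-3598) + K(-158)/(-29866) = -40443/(-3598) - 1710/13/(-29866) = -40443*(-1/3598) - 1710/13*(-1/29866) = 40443/3598 + 855/194129 = 7854235437/698476142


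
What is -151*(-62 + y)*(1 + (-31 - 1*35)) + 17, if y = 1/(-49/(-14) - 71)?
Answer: -16433777/27 ≈ -6.0866e+5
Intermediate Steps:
y = -2/135 (y = 1/(-49*(-1/14) - 71) = 1/(7/2 - 71) = 1/(-135/2) = -2/135 ≈ -0.014815)
-151*(-62 + y)*(1 + (-31 - 1*35)) + 17 = -151*(-62 - 2/135)*(1 + (-31 - 1*35)) + 17 = -(-1264172)*(1 + (-31 - 35))/135 + 17 = -(-1264172)*(1 - 66)/135 + 17 = -(-1264172)*(-65)/135 + 17 = -151*108836/27 + 17 = -16434236/27 + 17 = -16433777/27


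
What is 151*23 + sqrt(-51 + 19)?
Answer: 3473 + 4*I*sqrt(2) ≈ 3473.0 + 5.6569*I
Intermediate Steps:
151*23 + sqrt(-51 + 19) = 3473 + sqrt(-32) = 3473 + 4*I*sqrt(2)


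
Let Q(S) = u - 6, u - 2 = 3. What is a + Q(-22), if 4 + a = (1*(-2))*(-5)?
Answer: 5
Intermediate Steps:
u = 5 (u = 2 + 3 = 5)
a = 6 (a = -4 + (1*(-2))*(-5) = -4 - 2*(-5) = -4 + 10 = 6)
Q(S) = -1 (Q(S) = 5 - 6 = -1)
a + Q(-22) = 6 - 1 = 5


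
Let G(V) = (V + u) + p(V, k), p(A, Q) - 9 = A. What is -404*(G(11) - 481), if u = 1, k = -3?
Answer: 181396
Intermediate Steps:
p(A, Q) = 9 + A
G(V) = 10 + 2*V (G(V) = (V + 1) + (9 + V) = (1 + V) + (9 + V) = 10 + 2*V)
-404*(G(11) - 481) = -404*((10 + 2*11) - 481) = -404*((10 + 22) - 481) = -404*(32 - 481) = -404*(-449) = 181396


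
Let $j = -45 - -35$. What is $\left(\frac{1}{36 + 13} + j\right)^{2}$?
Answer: $\frac{239121}{2401} \approx 99.592$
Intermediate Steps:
$j = -10$ ($j = -45 + 35 = -10$)
$\left(\frac{1}{36 + 13} + j\right)^{2} = \left(\frac{1}{36 + 13} - 10\right)^{2} = \left(\frac{1}{49} - 10\right)^{2} = \left(- \frac{489}{49}\right)^{2} = \frac{239121}{2401}$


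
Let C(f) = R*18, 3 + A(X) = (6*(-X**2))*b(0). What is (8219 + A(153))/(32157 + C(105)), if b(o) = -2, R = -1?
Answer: 289124/32139 ≈ 8.9960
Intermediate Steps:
A(X) = -3 + 12*X**2 (A(X) = -3 + (6*(-X**2))*(-2) = -3 - 6*X**2*(-2) = -3 + 12*X**2)
C(f) = -18 (C(f) = -1*18 = -18)
(8219 + A(153))/(32157 + C(105)) = (8219 + (-3 + 12*153**2))/(32157 - 18) = (8219 + (-3 + 12*23409))/32139 = (8219 + (-3 + 280908))*(1/32139) = (8219 + 280905)*(1/32139) = 289124*(1/32139) = 289124/32139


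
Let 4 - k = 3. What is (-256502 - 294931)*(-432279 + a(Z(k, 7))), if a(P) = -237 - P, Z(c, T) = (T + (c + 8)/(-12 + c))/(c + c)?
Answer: 2623558298430/11 ≈ 2.3851e+11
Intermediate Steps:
k = 1 (k = 4 - 1*3 = 4 - 3 = 1)
Z(c, T) = (T + (8 + c)/(-12 + c))/(2*c) (Z(c, T) = (T + (8 + c)/(-12 + c))/((2*c)) = (T + (8 + c)/(-12 + c))*(1/(2*c)) = (T + (8 + c)/(-12 + c))/(2*c))
(-256502 - 294931)*(-432279 + a(Z(k, 7))) = (-256502 - 294931)*(-432279 + (-237 - (8 + 1 - 12*7 + 7*1)/(2*1*(-12 + 1)))) = -551433*(-432279 + (-237 - (8 + 1 - 84 + 7)/(2*(-11)))) = -551433*(-432279 + (-237 - (-1)*(-68)/(2*11))) = -551433*(-432279 + (-237 - 1*34/11)) = -551433*(-432279 + (-237 - 34/11)) = -551433*(-432279 - 2641/11) = -551433*(-4757710/11) = 2623558298430/11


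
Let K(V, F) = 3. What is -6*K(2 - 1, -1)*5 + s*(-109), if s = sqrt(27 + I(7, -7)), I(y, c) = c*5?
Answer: -90 - 218*I*sqrt(2) ≈ -90.0 - 308.3*I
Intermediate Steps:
I(y, c) = 5*c
s = 2*I*sqrt(2) (s = sqrt(27 + 5*(-7)) = sqrt(27 - 35) = sqrt(-8) = 2*I*sqrt(2) ≈ 2.8284*I)
-6*K(2 - 1, -1)*5 + s*(-109) = -6*3*5 + (2*I*sqrt(2))*(-109) = -1*18*5 - 218*I*sqrt(2) = -18*5 - 218*I*sqrt(2) = -90 - 218*I*sqrt(2)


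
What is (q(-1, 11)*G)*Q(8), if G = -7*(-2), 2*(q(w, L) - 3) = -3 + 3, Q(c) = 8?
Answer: 336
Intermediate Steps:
q(w, L) = 3 (q(w, L) = 3 + (-3 + 3)/2 = 3 + (1/2)*0 = 3 + 0 = 3)
G = 14
(q(-1, 11)*G)*Q(8) = (3*14)*8 = 42*8 = 336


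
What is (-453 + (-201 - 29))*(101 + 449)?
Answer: -375650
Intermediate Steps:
(-453 + (-201 - 29))*(101 + 449) = (-453 - 230)*550 = -683*550 = -375650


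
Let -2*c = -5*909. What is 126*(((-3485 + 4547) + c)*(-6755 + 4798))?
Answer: -822227679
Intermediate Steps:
c = 4545/2 (c = -(-5)*909/2 = -1/2*(-4545) = 4545/2 ≈ 2272.5)
126*(((-3485 + 4547) + c)*(-6755 + 4798)) = 126*(((-3485 + 4547) + 4545/2)*(-6755 + 4798)) = 126*((1062 + 4545/2)*(-1957)) = 126*((6669/2)*(-1957)) = 126*(-13051233/2) = -822227679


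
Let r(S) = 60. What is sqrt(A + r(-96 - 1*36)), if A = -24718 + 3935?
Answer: I*sqrt(20723) ≈ 143.95*I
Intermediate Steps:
A = -20783
sqrt(A + r(-96 - 1*36)) = sqrt(-20783 + 60) = sqrt(-20723) = I*sqrt(20723)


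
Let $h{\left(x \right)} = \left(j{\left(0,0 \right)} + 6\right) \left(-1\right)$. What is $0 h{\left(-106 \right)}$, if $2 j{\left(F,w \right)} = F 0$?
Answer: $0$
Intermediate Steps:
$j{\left(F,w \right)} = 0$ ($j{\left(F,w \right)} = \frac{F 0}{2} = \frac{1}{2} \cdot 0 = 0$)
$h{\left(x \right)} = -6$ ($h{\left(x \right)} = \left(0 + 6\right) \left(-1\right) = 6 \left(-1\right) = -6$)
$0 h{\left(-106 \right)} = 0 \left(-6\right) = 0$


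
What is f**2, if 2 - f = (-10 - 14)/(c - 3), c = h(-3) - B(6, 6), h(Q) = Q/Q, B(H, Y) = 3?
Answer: 196/25 ≈ 7.8400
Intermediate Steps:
h(Q) = 1
c = -2 (c = 1 - 1*3 = 1 - 3 = -2)
f = -14/5 (f = 2 - (-10 - 14)/(-2 - 3) = 2 - (-24)/(-5) = 2 - (-24)*(-1)/5 = 2 - 1*24/5 = 2 - 24/5 = -14/5 ≈ -2.8000)
f**2 = (-14/5)**2 = 196/25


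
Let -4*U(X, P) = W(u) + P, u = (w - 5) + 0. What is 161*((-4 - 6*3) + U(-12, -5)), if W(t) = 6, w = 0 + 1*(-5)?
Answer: -14329/4 ≈ -3582.3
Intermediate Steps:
w = -5 (w = 0 - 5 = -5)
u = -10 (u = (-5 - 5) + 0 = -10 + 0 = -10)
U(X, P) = -3/2 - P/4 (U(X, P) = -(6 + P)/4 = -3/2 - P/4)
161*((-4 - 6*3) + U(-12, -5)) = 161*((-4 - 6*3) + (-3/2 - ¼*(-5))) = 161*((-4 - 18) + (-3/2 + 5/4)) = 161*(-22 - ¼) = 161*(-89/4) = -14329/4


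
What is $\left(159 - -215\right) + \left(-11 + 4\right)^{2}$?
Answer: $423$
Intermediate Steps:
$\left(159 - -215\right) + \left(-11 + 4\right)^{2} = \left(159 + 215\right) + \left(-7\right)^{2} = 374 + 49 = 423$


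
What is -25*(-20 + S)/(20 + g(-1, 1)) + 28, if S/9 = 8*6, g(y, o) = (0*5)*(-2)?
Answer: -487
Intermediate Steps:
g(y, o) = 0 (g(y, o) = 0*(-2) = 0)
S = 432 (S = 9*(8*6) = 9*48 = 432)
-25*(-20 + S)/(20 + g(-1, 1)) + 28 = -25*(-20 + 432)/(20 + 0) + 28 = -10300/20 + 28 = -25*103/5 + 28 = -515 + 28 = -487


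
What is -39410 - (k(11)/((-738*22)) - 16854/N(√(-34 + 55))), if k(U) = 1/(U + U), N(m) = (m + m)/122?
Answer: -14076936719/357192 + 342698*√21/7 ≈ 1.8494e+5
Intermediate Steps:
N(m) = m/61 (N(m) = (2*m)*(1/122) = m/61)
k(U) = 1/(2*U)
-39410 - (k(11)/((-738*22)) - 16854/N(√(-34 + 55))) = -39410 - (((½)/11)/((-738*22)) - 16854*61/√(-34 + 55)) = -39410 - (((½)*(1/11))/(-16236) - 16854*61*√21/21) = -39410 - ((1/22)*(-1/16236) - 342698*√21/7) = -39410 - (-1/357192 - 342698*√21/7) = -39410 + (1/357192 + 342698*√21/7) = -14076936719/357192 + 342698*√21/7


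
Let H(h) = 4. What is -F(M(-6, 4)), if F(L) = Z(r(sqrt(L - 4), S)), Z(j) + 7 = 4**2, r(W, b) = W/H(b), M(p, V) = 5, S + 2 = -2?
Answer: -9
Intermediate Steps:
S = -4 (S = -2 - 2 = -4)
r(W, b) = W/4
Z(j) = 9 (Z(j) = -7 + 4**2 = -7 + 16 = 9)
F(L) = 9
-F(M(-6, 4)) = -1*9 = -9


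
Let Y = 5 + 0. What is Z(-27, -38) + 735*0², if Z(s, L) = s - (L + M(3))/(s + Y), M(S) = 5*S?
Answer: -617/22 ≈ -28.045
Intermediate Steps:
Y = 5
Z(s, L) = s - (15 + L)/(5 + s) (Z(s, L) = s - (L + 5*3)/(s + 5) = s - (L + 15)/(5 + s) = s - (15 + L)/(5 + s))
Z(-27, -38) + 735*0² = (-15 + (-27)² - 1*(-38) + 5*(-27))/(5 - 27) + 735*0² = (-15 + 729 + 38 - 135)/(-22) + 735*0 = -1/22*617 + 0 = -617/22 + 0 = -617/22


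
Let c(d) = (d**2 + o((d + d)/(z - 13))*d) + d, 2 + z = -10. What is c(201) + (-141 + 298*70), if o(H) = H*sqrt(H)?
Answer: 61321 - 80802*I*sqrt(402)/125 ≈ 61321.0 - 12961.0*I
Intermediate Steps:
z = -12 (z = -2 - 10 = -12)
o(H) = H**(3/2)
c(d) = d + d**2 + 2*d*sqrt(2)*(-d)**(3/2)/125 (c(d) = (d**2 + ((d + d)/(-12 - 13))**(3/2)*d) + d = (d**2 + ((2*d)/(-25))**(3/2)*d) + d = (d**2 + ((2*d)*(-1/25))**(3/2)*d) + d = (d**2 + (-2*d/25)**(3/2)*d) + d = (d**2 + (2*sqrt(2)*(-d)**(3/2)/125)*d) + d = (d**2 + 2*d*sqrt(2)*(-d)**(3/2)/125) + d = d + d**2 + 2*d*sqrt(2)*(-d)**(3/2)/125)
c(201) + (-141 + 298*70) = (1/125)*201*(125 + 125*201 + 2*sqrt(2)*(-1*201)**(3/2)) + (-141 + 298*70) = (1/125)*201*(125 + 25125 + 2*sqrt(2)*(-201)**(3/2)) + (-141 + 20860) = (1/125)*201*(125 + 25125 + 2*sqrt(2)*(-201*I*sqrt(201))) + 20719 = (1/125)*201*(125 + 25125 - 402*I*sqrt(402)) + 20719 = (1/125)*201*(25250 - 402*I*sqrt(402)) + 20719 = (40602 - 80802*I*sqrt(402)/125) + 20719 = 61321 - 80802*I*sqrt(402)/125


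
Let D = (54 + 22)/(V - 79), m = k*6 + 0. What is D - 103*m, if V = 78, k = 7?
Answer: -4402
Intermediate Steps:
m = 42 (m = 7*6 + 0 = 42 + 0 = 42)
D = -76 (D = (54 + 22)/(78 - 79) = 76/(-1) = 76*(-1) = -76)
D - 103*m = -76 - 103*42 = -76 - 4326 = -4402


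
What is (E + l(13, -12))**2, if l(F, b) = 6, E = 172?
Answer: 31684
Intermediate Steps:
(E + l(13, -12))**2 = (172 + 6)**2 = 178**2 = 31684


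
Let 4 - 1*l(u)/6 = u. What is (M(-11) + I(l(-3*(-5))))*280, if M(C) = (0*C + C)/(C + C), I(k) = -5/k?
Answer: 5320/33 ≈ 161.21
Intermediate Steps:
l(u) = 24 - 6*u
M(C) = 1/2 (M(C) = (0 + C)/((2*C)) = C*(1/(2*C)) = 1/2)
(M(-11) + I(l(-3*(-5))))*280 = (1/2 - 5/(24 - (-18)*(-5)))*280 = (1/2 - 5/(24 - 6*15))*280 = (1/2 - 5/(24 - 90))*280 = (1/2 - 5/(-66))*280 = (1/2 - 5*(-1/66))*280 = (1/2 + 5/66)*280 = (19/33)*280 = 5320/33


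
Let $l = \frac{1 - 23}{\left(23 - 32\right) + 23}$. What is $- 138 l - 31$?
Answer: $\frac{1301}{7} \approx 185.86$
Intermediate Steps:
$l = - \frac{11}{7}$ ($l = - \frac{22}{\left(23 - 32\right) + 23} = - \frac{22}{-9 + 23} = - \frac{22}{14} = \left(-22\right) \frac{1}{14} = - \frac{11}{7} \approx -1.5714$)
$- 138 l - 31 = \left(-138\right) \left(- \frac{11}{7}\right) - 31 = \frac{1518}{7} - 31 = \frac{1301}{7}$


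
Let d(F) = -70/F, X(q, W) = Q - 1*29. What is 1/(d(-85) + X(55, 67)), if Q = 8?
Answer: -17/343 ≈ -0.049563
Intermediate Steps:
X(q, W) = -21 (X(q, W) = 8 - 1*29 = 8 - 29 = -21)
1/(d(-85) + X(55, 67)) = 1/(-70/(-85) - 21) = 1/(-70*(-1/85) - 21) = 1/(14/17 - 21) = 1/(-343/17) = -17/343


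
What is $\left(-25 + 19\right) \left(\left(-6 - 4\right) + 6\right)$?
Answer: $24$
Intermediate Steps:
$\left(-25 + 19\right) \left(\left(-6 - 4\right) + 6\right) = - 6 \left(-10 + 6\right) = \left(-6\right) \left(-4\right) = 24$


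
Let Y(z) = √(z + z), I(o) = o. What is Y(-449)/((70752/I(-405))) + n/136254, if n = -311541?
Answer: -103847/45418 - 135*I*√898/23584 ≈ -2.2865 - 0.17154*I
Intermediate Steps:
Y(z) = √2*√z (Y(z) = √(2*z) = √2*√z)
Y(-449)/((70752/I(-405))) + n/136254 = (√2*√(-449))/((70752/(-405))) - 311541/136254 = (√2*(I*√449))/((70752*(-1/405))) - 311541*1/136254 = (I*√898)/(-23584/135) - 103847/45418 = (I*√898)*(-135/23584) - 103847/45418 = -135*I*√898/23584 - 103847/45418 = -103847/45418 - 135*I*√898/23584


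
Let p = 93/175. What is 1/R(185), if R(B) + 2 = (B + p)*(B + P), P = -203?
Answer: -175/584774 ≈ -0.00029926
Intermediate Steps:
p = 93/175 (p = 93*(1/175) = 93/175 ≈ 0.53143)
R(B) = -2 + (-203 + B)*(93/175 + B) (R(B) = -2 + (B + 93/175)*(B - 203) = -2 + (93/175 + B)*(-203 + B) = -2 + (-203 + B)*(93/175 + B))
1/R(185) = 1/(-2747/25 + 185**2 - 35432/175*185) = 1/(-2747/25 + 34225 - 1310984/35) = 1/(-584774/175) = -175/584774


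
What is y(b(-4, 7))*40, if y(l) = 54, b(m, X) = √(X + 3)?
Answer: 2160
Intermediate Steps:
b(m, X) = √(3 + X)
y(b(-4, 7))*40 = 54*40 = 2160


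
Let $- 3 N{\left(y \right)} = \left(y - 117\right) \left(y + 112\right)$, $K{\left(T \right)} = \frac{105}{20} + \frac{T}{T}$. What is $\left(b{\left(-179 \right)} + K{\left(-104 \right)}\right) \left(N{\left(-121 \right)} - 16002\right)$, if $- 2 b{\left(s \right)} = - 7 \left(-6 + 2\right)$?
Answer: $129549$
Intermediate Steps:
$b{\left(s \right)} = -14$ ($b{\left(s \right)} = - \frac{\left(-7\right) \left(-6 + 2\right)}{2} = - \frac{\left(-7\right) \left(-4\right)}{2} = \left(- \frac{1}{2}\right) 28 = -14$)
$K{\left(T \right)} = \frac{25}{4}$ ($K{\left(T \right)} = 105 \cdot \frac{1}{20} + 1 = \frac{21}{4} + 1 = \frac{25}{4}$)
$N{\left(y \right)} = - \frac{\left(-117 + y\right) \left(112 + y\right)}{3}$ ($N{\left(y \right)} = - \frac{\left(y - 117\right) \left(y + 112\right)}{3} = - \frac{\left(-117 + y\right) \left(112 + y\right)}{3}$)
$\left(b{\left(-179 \right)} + K{\left(-104 \right)}\right) \left(N{\left(-121 \right)} - 16002\right) = \left(-14 + \frac{25}{4}\right) \left(\left(4368 - \frac{\left(-121\right)^{2}}{3} + \frac{5}{3} \left(-121\right)\right) - 16002\right) = - \frac{31 \left(\left(4368 - \frac{14641}{3} - \frac{605}{3}\right) - 16002\right)}{4} = - \frac{31 \left(-714 - 16002\right)}{4} = \left(- \frac{31}{4}\right) \left(-16716\right) = 129549$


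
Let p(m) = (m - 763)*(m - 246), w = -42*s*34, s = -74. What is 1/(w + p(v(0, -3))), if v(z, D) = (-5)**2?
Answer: 1/268770 ≈ 3.7207e-6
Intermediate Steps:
v(z, D) = 25
w = 105672 (w = -42*(-74)*34 = 3108*34 = 105672)
p(m) = (-763 + m)*(-246 + m)
1/(w + p(v(0, -3))) = 1/(105672 + (187698 + 25**2 - 1009*25)) = 1/(105672 + (187698 + 625 - 25225)) = 1/(105672 + 163098) = 1/268770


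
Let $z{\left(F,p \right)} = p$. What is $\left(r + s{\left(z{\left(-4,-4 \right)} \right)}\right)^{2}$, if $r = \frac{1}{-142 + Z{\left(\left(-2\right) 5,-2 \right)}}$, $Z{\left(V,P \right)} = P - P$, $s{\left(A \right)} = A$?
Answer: $\frac{323761}{20164} \approx 16.056$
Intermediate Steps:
$Z{\left(V,P \right)} = 0$
$r = - \frac{1}{142}$ ($r = \frac{1}{-142 + 0} = \frac{1}{-142} = - \frac{1}{142} \approx -0.0070423$)
$\left(r + s{\left(z{\left(-4,-4 \right)} \right)}\right)^{2} = \left(- \frac{1}{142} - 4\right)^{2} = \left(- \frac{569}{142}\right)^{2} = \frac{323761}{20164}$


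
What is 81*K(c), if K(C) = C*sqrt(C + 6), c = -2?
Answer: -324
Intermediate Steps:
K(C) = C*sqrt(6 + C)
81*K(c) = 81*(-2*sqrt(6 - 2)) = 81*(-2*sqrt(4)) = 81*(-2*2) = 81*(-4) = -324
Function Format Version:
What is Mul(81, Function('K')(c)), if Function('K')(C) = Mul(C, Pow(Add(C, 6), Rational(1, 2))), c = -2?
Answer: -324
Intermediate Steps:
Function('K')(C) = Mul(C, Pow(Add(6, C), Rational(1, 2)))
Mul(81, Function('K')(c)) = Mul(81, Mul(-2, Pow(Add(6, -2), Rational(1, 2)))) = Mul(81, Mul(-2, Pow(4, Rational(1, 2)))) = Mul(81, Mul(-2, 2)) = Mul(81, -4) = -324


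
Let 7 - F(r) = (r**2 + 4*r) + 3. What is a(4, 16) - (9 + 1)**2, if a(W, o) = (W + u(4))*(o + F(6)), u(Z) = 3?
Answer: -380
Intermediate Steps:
F(r) = 4 - r**2 - 4*r (F(r) = 7 - ((r**2 + 4*r) + 3) = 7 - (3 + r**2 + 4*r) = 7 + (-3 - r**2 - 4*r) = 4 - r**2 - 4*r)
a(W, o) = (-56 + o)*(3 + W) (a(W, o) = (W + 3)*(o + (4 - 1*6**2 - 4*6)) = (3 + W)*(o + (4 - 1*36 - 24)) = (3 + W)*(o + (4 - 36 - 24)) = (3 + W)*(o - 56) = (3 + W)*(-56 + o) = (-56 + o)*(3 + W))
a(4, 16) - (9 + 1)**2 = (-168 - 56*4 + 3*16 + 4*16) - (9 + 1)**2 = (-168 - 224 + 48 + 64) - 1*10**2 = -280 - 1*100 = -280 - 100 = -380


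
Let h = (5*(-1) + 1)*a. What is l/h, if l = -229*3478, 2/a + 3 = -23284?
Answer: -9273605297/4 ≈ -2.3184e+9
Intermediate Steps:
a = -2/23287 (a = 2/(-3 - 23284) = 2/(-23287) = 2*(-1/23287) = -2/23287 ≈ -8.5885e-5)
l = -796462
h = 8/23287 (h = (5*(-1) + 1)*(-2/23287) = (-5 + 1)*(-2/23287) = -4*(-2/23287) = 8/23287 ≈ 0.00034354)
l/h = -796462/8/23287 = -796462*23287/8 = -9273605297/4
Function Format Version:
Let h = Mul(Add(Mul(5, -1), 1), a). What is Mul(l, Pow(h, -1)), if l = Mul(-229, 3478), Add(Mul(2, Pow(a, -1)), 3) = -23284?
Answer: Rational(-9273605297, 4) ≈ -2.3184e+9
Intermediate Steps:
a = Rational(-2, 23287) (a = Mul(2, Pow(Add(-3, -23284), -1)) = Mul(2, Pow(-23287, -1)) = Mul(2, Rational(-1, 23287)) = Rational(-2, 23287) ≈ -8.5885e-5)
l = -796462
h = Rational(8, 23287) (h = Mul(Add(Mul(5, -1), 1), Rational(-2, 23287)) = Mul(Add(-5, 1), Rational(-2, 23287)) = Mul(-4, Rational(-2, 23287)) = Rational(8, 23287) ≈ 0.00034354)
Mul(l, Pow(h, -1)) = Mul(-796462, Pow(Rational(8, 23287), -1)) = Mul(-796462, Rational(23287, 8)) = Rational(-9273605297, 4)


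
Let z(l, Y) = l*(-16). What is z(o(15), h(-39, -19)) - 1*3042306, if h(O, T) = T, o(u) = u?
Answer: -3042546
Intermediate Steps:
z(l, Y) = -16*l
z(o(15), h(-39, -19)) - 1*3042306 = -16*15 - 1*3042306 = -240 - 3042306 = -3042546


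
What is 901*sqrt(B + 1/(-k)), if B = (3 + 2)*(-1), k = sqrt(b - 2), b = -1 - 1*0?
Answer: 901*sqrt(-45 + 3*I*sqrt(3))/3 ≈ 116.13 + 2018.0*I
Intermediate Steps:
b = -1 (b = -1 + 0 = -1)
k = I*sqrt(3) (k = sqrt(-1 - 2) = sqrt(-3) = I*sqrt(3) ≈ 1.732*I)
B = -5 (B = 5*(-1) = -5)
901*sqrt(B + 1/(-k)) = 901*sqrt(-5 + 1/(-I*sqrt(3))) = 901*sqrt(-5 + I*sqrt(3)/3)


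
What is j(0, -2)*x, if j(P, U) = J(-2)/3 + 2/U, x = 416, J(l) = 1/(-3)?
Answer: -4160/9 ≈ -462.22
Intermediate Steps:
J(l) = -1/3 (J(l) = 1*(-1/3) = -1/3)
j(P, U) = -1/9 + 2/U (j(P, U) = -1/3/3 + 2/U = -1/3*1/3 + 2/U = -1/9 + 2/U)
j(0, -2)*x = ((1/9)*(18 - 1*(-2))/(-2))*416 = ((1/9)*(-1/2)*(18 + 2))*416 = ((1/9)*(-1/2)*20)*416 = -10/9*416 = -4160/9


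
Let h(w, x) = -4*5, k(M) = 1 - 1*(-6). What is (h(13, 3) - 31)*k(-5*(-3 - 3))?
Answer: -357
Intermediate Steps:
k(M) = 7 (k(M) = 1 + 6 = 7)
h(w, x) = -20
(h(13, 3) - 31)*k(-5*(-3 - 3)) = (-20 - 31)*7 = -51*7 = -357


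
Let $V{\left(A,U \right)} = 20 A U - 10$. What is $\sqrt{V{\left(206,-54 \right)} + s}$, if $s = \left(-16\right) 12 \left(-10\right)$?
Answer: $i \sqrt{220570} \approx 469.65 i$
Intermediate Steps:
$V{\left(A,U \right)} = -10 + 20 A U$ ($V{\left(A,U \right)} = 20 A U - 10 = -10 + 20 A U$)
$s = 1920$ ($s = \left(-192\right) \left(-10\right) = 1920$)
$\sqrt{V{\left(206,-54 \right)} + s} = \sqrt{\left(-10 + 20 \cdot 206 \left(-54\right)\right) + 1920} = \sqrt{\left(-10 - 222480\right) + 1920} = \sqrt{-222490 + 1920} = \sqrt{-220570} = i \sqrt{220570}$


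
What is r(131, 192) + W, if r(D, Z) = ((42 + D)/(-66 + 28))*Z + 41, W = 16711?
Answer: 301680/19 ≈ 15878.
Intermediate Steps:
r(D, Z) = 41 + Z*(-21/19 - D/38) (r(D, Z) = ((42 + D)/(-38))*Z + 41 = ((42 + D)*(-1/38))*Z + 41 = (-21/19 - D/38)*Z + 41 = Z*(-21/19 - D/38) + 41 = 41 + Z*(-21/19 - D/38))
r(131, 192) + W = (41 - 21/19*192 - 1/38*131*192) + 16711 = (41 - 4032/19 - 12576/19) + 16711 = -15829/19 + 16711 = 301680/19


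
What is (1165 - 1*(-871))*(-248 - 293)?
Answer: -1101476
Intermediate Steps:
(1165 - 1*(-871))*(-248 - 293) = (1165 + 871)*(-541) = 2036*(-541) = -1101476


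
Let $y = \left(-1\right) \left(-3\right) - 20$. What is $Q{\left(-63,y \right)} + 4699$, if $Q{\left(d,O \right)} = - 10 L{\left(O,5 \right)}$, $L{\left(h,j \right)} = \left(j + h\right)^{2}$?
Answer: $3259$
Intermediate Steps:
$y = -17$ ($y = 3 - 20 = -17$)
$L{\left(h,j \right)} = \left(h + j\right)^{2}$
$Q{\left(d,O \right)} = - 10 \left(5 + O\right)^{2}$ ($Q{\left(d,O \right)} = - 10 \left(O + 5\right)^{2} = - 10 \left(5 + O\right)^{2}$)
$Q{\left(-63,y \right)} + 4699 = - 10 \left(5 - 17\right)^{2} + 4699 = - 10 \left(-12\right)^{2} + 4699 = \left(-10\right) 144 + 4699 = -1440 + 4699 = 3259$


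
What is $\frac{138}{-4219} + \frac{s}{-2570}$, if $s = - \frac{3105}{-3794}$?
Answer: $- \frac{271736007}{8227539404} \approx -0.033028$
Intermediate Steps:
$s = \frac{3105}{3794}$ ($s = \left(-3105\right) \left(- \frac{1}{3794}\right) = \frac{3105}{3794} \approx 0.8184$)
$\frac{138}{-4219} + \frac{s}{-2570} = \frac{138}{-4219} + \frac{3105}{3794 \left(-2570\right)} = 138 \left(- \frac{1}{4219}\right) + \frac{3105}{3794} \left(- \frac{1}{2570}\right) = - \frac{138}{4219} - \frac{621}{1950116} = - \frac{271736007}{8227539404}$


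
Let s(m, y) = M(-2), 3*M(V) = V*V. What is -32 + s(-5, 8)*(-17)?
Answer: -164/3 ≈ -54.667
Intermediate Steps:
M(V) = V²/3 (M(V) = (V*V)/3 = V²/3)
s(m, y) = 4/3 (s(m, y) = (⅓)*(-2)² = (⅓)*4 = 4/3)
-32 + s(-5, 8)*(-17) = -32 + (4/3)*(-17) = -32 - 68/3 = -164/3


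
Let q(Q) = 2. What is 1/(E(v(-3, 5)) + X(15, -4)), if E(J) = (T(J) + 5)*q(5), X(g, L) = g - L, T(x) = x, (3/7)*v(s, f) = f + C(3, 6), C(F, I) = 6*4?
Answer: 3/493 ≈ 0.0060852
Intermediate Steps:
C(F, I) = 24
v(s, f) = 56 + 7*f/3 (v(s, f) = 7*(f + 24)/3 = 7*(24 + f)/3 = 56 + 7*f/3)
E(J) = 10 + 2*J (E(J) = (J + 5)*2 = (5 + J)*2 = 10 + 2*J)
1/(E(v(-3, 5)) + X(15, -4)) = 1/((10 + 2*(56 + (7/3)*5)) + (15 - 1*(-4))) = 1/((10 + 2*(56 + 35/3)) + (15 + 4)) = 1/((10 + 2*(203/3)) + 19) = 1/((10 + 406/3) + 19) = 1/(436/3 + 19) = 1/(493/3) = 3/493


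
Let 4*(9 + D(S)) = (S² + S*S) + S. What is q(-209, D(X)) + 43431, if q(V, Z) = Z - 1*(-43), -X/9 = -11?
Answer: 193561/4 ≈ 48390.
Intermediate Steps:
X = 99 (X = -9*(-11) = 99)
D(S) = -9 + S²/2 + S/4 (D(S) = -9 + ((S² + S*S) + S)/4 = -9 + ((S² + S²) + S)/4 = -9 + (2*S² + S)/4 = -9 + (S + 2*S²)/4 = -9 + (S²/2 + S/4) = -9 + S²/2 + S/4)
q(V, Z) = 43 + Z (q(V, Z) = Z + 43 = 43 + Z)
q(-209, D(X)) + 43431 = (43 + (-9 + (½)*99² + (¼)*99)) + 43431 = (43 + (-9 + (½)*9801 + 99/4)) + 43431 = (43 + (-9 + 9801/2 + 99/4)) + 43431 = (43 + 19665/4) + 43431 = 19837/4 + 43431 = 193561/4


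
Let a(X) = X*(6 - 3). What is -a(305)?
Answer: -915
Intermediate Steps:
a(X) = 3*X (a(X) = X*3 = 3*X)
-a(305) = -3*305 = -1*915 = -915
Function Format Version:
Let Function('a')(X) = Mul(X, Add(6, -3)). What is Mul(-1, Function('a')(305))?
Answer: -915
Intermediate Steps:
Function('a')(X) = Mul(3, X) (Function('a')(X) = Mul(X, 3) = Mul(3, X))
Mul(-1, Function('a')(305)) = Mul(-1, Mul(3, 305)) = Mul(-1, 915) = -915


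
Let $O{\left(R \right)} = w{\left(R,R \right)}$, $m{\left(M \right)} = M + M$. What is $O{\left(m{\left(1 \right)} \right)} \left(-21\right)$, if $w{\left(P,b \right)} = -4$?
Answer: $84$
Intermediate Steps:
$m{\left(M \right)} = 2 M$
$O{\left(R \right)} = -4$
$O{\left(m{\left(1 \right)} \right)} \left(-21\right) = \left(-4\right) \left(-21\right) = 84$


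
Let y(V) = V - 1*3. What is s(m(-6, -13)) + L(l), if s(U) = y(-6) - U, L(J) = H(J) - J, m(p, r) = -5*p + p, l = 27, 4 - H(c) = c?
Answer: -83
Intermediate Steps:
H(c) = 4 - c
m(p, r) = -4*p
L(J) = 4 - 2*J (L(J) = (4 - J) - J = 4 - 2*J)
y(V) = -3 + V (y(V) = V - 3 = -3 + V)
s(U) = -9 - U (s(U) = (-3 - 6) - U = -9 - U)
s(m(-6, -13)) + L(l) = (-9 - (-4)*(-6)) + (4 - 2*27) = (-9 - 1*24) + (4 - 54) = (-9 - 24) - 50 = -33 - 50 = -83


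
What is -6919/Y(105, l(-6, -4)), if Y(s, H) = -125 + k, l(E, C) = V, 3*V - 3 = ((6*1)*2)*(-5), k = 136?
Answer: -629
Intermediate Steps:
V = -19 (V = 1 + (((6*1)*2)*(-5))/3 = 1 + ((6*2)*(-5))/3 = 1 + (12*(-5))/3 = 1 + (⅓)*(-60) = 1 - 20 = -19)
l(E, C) = -19
Y(s, H) = 11 (Y(s, H) = -125 + 136 = 11)
-6919/Y(105, l(-6, -4)) = -6919/11 = -6919*1/11 = -629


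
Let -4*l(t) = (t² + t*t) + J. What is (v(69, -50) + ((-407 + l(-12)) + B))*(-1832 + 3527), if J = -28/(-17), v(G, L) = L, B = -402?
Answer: -26838630/17 ≈ -1.5787e+6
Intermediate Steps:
J = 28/17 (J = -28*(-1/17) = 28/17 ≈ 1.6471)
l(t) = -7/17 - t²/2 (l(t) = -((t² + t*t) + 28/17)/4 = -((t² + t²) + 28/17)/4 = -(2*t² + 28/17)/4 = -(28/17 + 2*t²)/4 = -7/17 - t²/2)
(v(69, -50) + ((-407 + l(-12)) + B))*(-1832 + 3527) = (-50 + ((-407 + (-7/17 - ½*(-12)²)) - 402))*(-1832 + 3527) = (-50 + ((-407 + (-7/17 - ½*144)) - 402))*1695 = (-50 + ((-407 + (-7/17 - 72)) - 402))*1695 = (-50 + ((-407 - 1231/17) - 402))*1695 = (-50 + (-8150/17 - 402))*1695 = (-50 - 14984/17)*1695 = -15834/17*1695 = -26838630/17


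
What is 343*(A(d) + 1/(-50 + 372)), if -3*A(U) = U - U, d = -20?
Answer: 49/46 ≈ 1.0652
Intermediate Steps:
A(U) = 0 (A(U) = -(U - U)/3 = -1/3*0 = 0)
343*(A(d) + 1/(-50 + 372)) = 343*(0 + 1/(-50 + 372)) = 343*(0 + 1/322) = 343*(1/322) = 49/46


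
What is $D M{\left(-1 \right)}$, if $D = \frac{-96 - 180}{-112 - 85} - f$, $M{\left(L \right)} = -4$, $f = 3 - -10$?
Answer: $\frac{9140}{197} \approx 46.396$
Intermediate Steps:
$f = 13$ ($f = 3 + 10 = 13$)
$D = - \frac{2285}{197}$ ($D = \frac{-96 - 180}{-112 - 85} - 13 = - \frac{276}{-197} - 13 = \left(-276\right) \left(- \frac{1}{197}\right) - 13 = \frac{276}{197} - 13 = - \frac{2285}{197} \approx -11.599$)
$D M{\left(-1 \right)} = \left(- \frac{2285}{197}\right) \left(-4\right) = \frac{9140}{197}$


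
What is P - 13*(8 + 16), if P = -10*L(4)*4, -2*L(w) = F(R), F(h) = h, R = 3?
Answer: -252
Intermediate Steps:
L(w) = -3/2 (L(w) = -½*3 = -3/2)
P = 60 (P = -10*(-3/2)*4 = 15*4 = 60)
P - 13*(8 + 16) = 60 - 13*(8 + 16) = 60 - 13*24 = 60 - 312 = -252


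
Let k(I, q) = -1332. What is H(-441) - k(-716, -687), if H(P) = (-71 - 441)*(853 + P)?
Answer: -209612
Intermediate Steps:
H(P) = -436736 - 512*P (H(P) = -512*(853 + P) = -436736 - 512*P)
H(-441) - k(-716, -687) = (-436736 - 512*(-441)) - 1*(-1332) = (-436736 + 225792) + 1332 = -210944 + 1332 = -209612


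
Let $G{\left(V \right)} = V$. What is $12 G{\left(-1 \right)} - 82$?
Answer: $-94$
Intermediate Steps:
$12 G{\left(-1 \right)} - 82 = 12 \left(-1\right) - 82 = -12 - 82 = -94$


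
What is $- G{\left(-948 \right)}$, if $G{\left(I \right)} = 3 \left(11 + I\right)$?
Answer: $2811$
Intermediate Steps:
$G{\left(I \right)} = 33 + 3 I$
$- G{\left(-948 \right)} = - (33 + 3 \left(-948\right)) = - (33 - 2844) = \left(-1\right) \left(-2811\right) = 2811$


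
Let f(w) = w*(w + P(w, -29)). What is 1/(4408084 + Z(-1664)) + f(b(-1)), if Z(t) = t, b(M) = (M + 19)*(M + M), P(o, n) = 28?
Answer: 1269048961/4406420 ≈ 288.00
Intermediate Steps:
b(M) = 2*M*(19 + M) (b(M) = (19 + M)*(2*M) = 2*M*(19 + M))
f(w) = w*(28 + w) (f(w) = w*(w + 28) = w*(28 + w))
1/(4408084 + Z(-1664)) + f(b(-1)) = 1/(4408084 - 1664) + (2*(-1)*(19 - 1))*(28 + 2*(-1)*(19 - 1)) = 1/4406420 + (2*(-1)*18)*(28 + 2*(-1)*18) = 1/4406420 - 36*(28 - 36) = 1/4406420 - 36*(-8) = 1/4406420 + 288 = 1269048961/4406420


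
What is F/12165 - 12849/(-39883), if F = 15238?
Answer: 764045239/485176695 ≈ 1.5748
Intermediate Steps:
F/12165 - 12849/(-39883) = 15238/12165 - 12849/(-39883) = 15238*(1/12165) - 12849*(-1/39883) = 15238/12165 + 12849/39883 = 764045239/485176695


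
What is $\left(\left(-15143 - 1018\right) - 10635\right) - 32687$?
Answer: $-59483$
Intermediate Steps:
$\left(\left(-15143 - 1018\right) - 10635\right) - 32687 = \left(-16161 - 10635\right) - 32687 = -26796 - 32687 = -59483$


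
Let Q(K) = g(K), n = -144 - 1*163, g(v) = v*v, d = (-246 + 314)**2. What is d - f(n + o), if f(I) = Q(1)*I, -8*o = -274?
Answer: 19587/4 ≈ 4896.8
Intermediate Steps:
d = 4624 (d = 68**2 = 4624)
g(v) = v**2
n = -307 (n = -144 - 163 = -307)
Q(K) = K**2
o = 137/4 (o = -1/8*(-274) = 137/4 ≈ 34.250)
f(I) = I (f(I) = 1**2*I = 1*I = I)
d - f(n + o) = 4624 - (-307 + 137/4) = 4624 - 1*(-1091/4) = 4624 + 1091/4 = 19587/4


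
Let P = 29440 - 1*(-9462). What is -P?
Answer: -38902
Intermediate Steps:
P = 38902 (P = 29440 + 9462 = 38902)
-P = -1*38902 = -38902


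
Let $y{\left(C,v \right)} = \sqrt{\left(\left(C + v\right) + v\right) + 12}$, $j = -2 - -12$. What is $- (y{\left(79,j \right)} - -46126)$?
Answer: $-46126 - \sqrt{111} \approx -46137.0$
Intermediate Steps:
$j = 10$ ($j = -2 + 12 = 10$)
$y{\left(C,v \right)} = \sqrt{12 + C + 2 v}$ ($y{\left(C,v \right)} = \sqrt{\left(C + 2 v\right) + 12} = \sqrt{12 + C + 2 v}$)
$- (y{\left(79,j \right)} - -46126) = - (\sqrt{12 + 79 + 2 \cdot 10} - -46126) = - (\sqrt{12 + 79 + 20} + 46126) = - (\sqrt{111} + 46126) = - (46126 + \sqrt{111}) = -46126 - \sqrt{111}$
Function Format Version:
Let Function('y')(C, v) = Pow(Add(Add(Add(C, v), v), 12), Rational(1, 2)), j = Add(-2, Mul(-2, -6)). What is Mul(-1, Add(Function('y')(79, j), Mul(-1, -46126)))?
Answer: Add(-46126, Mul(-1, Pow(111, Rational(1, 2)))) ≈ -46137.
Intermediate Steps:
j = 10 (j = Add(-2, 12) = 10)
Function('y')(C, v) = Pow(Add(12, C, Mul(2, v)), Rational(1, 2)) (Function('y')(C, v) = Pow(Add(Add(C, Mul(2, v)), 12), Rational(1, 2)) = Pow(Add(12, C, Mul(2, v)), Rational(1, 2)))
Mul(-1, Add(Function('y')(79, j), Mul(-1, -46126))) = Mul(-1, Add(Pow(Add(12, 79, Mul(2, 10)), Rational(1, 2)), Mul(-1, -46126))) = Mul(-1, Add(Pow(Add(12, 79, 20), Rational(1, 2)), 46126)) = Mul(-1, Add(Pow(111, Rational(1, 2)), 46126)) = Mul(-1, Add(46126, Pow(111, Rational(1, 2)))) = Add(-46126, Mul(-1, Pow(111, Rational(1, 2))))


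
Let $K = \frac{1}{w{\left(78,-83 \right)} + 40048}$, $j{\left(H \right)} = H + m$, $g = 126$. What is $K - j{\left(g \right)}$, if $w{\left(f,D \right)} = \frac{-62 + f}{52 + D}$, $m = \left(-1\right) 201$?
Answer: $\frac{93110431}{1241472} \approx 75.0$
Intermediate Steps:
$m = -201$
$w{\left(f,D \right)} = \frac{-62 + f}{52 + D}$
$j{\left(H \right)} = -201 + H$ ($j{\left(H \right)} = H - 201 = -201 + H$)
$K = \frac{31}{1241472}$ ($K = \frac{1}{\frac{-62 + 78}{52 - 83} + 40048} = \frac{1}{\frac{1}{-31} \cdot 16 + 40048} = \frac{1}{\left(- \frac{1}{31}\right) 16 + 40048} = \frac{1}{- \frac{16}{31} + 40048} = \frac{1}{\frac{1241472}{31}} = \frac{31}{1241472} \approx 2.497 \cdot 10^{-5}$)
$K - j{\left(g \right)} = \frac{31}{1241472} - \left(-201 + 126\right) = \frac{31}{1241472} - -75 = \frac{31}{1241472} + 75 = \frac{93110431}{1241472}$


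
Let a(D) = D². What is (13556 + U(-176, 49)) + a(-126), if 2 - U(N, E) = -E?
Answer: 29483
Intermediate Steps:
U(N, E) = 2 + E (U(N, E) = 2 - (-1)*E = 2 + E)
(13556 + U(-176, 49)) + a(-126) = (13556 + (2 + 49)) + (-126)² = (13556 + 51) + 15876 = 13607 + 15876 = 29483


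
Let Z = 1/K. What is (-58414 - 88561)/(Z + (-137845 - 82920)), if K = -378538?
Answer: 55635622550/83567941571 ≈ 0.66575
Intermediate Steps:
Z = -1/378538 (Z = 1/(-378538) = -1/378538 ≈ -2.6417e-6)
(-58414 - 88561)/(Z + (-137845 - 82920)) = (-58414 - 88561)/(-1/378538 + (-137845 - 82920)) = -146975/(-1/378538 - 220765) = -146975/(-83567941571/378538) = -146975*(-378538/83567941571) = 55635622550/83567941571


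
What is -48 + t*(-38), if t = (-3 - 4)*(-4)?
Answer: -1112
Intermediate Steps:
t = 28 (t = -7*(-4) = 28)
-48 + t*(-38) = -48 + 28*(-38) = -48 - 1064 = -1112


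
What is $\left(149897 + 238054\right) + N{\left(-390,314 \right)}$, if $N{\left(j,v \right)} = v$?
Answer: $388265$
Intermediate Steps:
$\left(149897 + 238054\right) + N{\left(-390,314 \right)} = \left(149897 + 238054\right) + 314 = 387951 + 314 = 388265$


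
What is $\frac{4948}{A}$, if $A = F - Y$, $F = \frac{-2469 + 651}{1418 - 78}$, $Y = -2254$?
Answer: $\frac{3315160}{1509271} \approx 2.1965$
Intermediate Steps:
$F = - \frac{909}{670}$ ($F = - \frac{1818}{1340} = \left(-1818\right) \frac{1}{1340} = - \frac{909}{670} \approx -1.3567$)
$A = \frac{1509271}{670}$ ($A = - \frac{909}{670} - -2254 = - \frac{909}{670} + 2254 = \frac{1509271}{670} \approx 2252.6$)
$\frac{4948}{A} = \frac{4948}{\frac{1509271}{670}} = 4948 \cdot \frac{670}{1509271} = \frac{3315160}{1509271}$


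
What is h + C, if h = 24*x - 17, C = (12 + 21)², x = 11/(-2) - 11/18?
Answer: 2776/3 ≈ 925.33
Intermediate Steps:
x = -55/9 (x = 11*(-½) - 11*1/18 = -11/2 - 11/18 = -55/9 ≈ -6.1111)
C = 1089 (C = 33² = 1089)
h = -491/3 (h = 24*(-55/9) - 17 = -440/3 - 17 = -491/3 ≈ -163.67)
h + C = -491/3 + 1089 = 2776/3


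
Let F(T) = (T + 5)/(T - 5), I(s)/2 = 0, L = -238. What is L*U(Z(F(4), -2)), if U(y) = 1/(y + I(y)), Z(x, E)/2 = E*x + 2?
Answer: -119/20 ≈ -5.9500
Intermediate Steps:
I(s) = 0 (I(s) = 2*0 = 0)
F(T) = (5 + T)/(-5 + T)
Z(x, E) = 4 + 2*E*x (Z(x, E) = 2*(E*x + 2) = 2*(2 + E*x) = 4 + 2*E*x)
U(y) = 1/y (U(y) = 1/(y + 0) = 1/y)
L*U(Z(F(4), -2)) = -238/(4 + 2*(-2)*((5 + 4)/(-5 + 4))) = -238/(4 + 2*(-2)*(9/(-1))) = -238/(4 + 2*(-2)*(-1*9)) = -238/(4 + 2*(-2)*(-9)) = -238/(4 + 36) = -238/40 = -238*1/40 = -119/20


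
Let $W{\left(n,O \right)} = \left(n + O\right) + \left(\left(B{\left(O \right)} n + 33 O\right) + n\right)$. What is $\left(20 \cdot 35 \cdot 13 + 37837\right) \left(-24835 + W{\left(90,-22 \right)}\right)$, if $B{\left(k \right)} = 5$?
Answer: $-1171218961$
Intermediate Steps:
$W{\left(n,O \right)} = 7 n + 34 O$ ($W{\left(n,O \right)} = \left(n + O\right) + \left(\left(5 n + 33 O\right) + n\right) = \left(O + n\right) + \left(6 n + 33 O\right) = 7 n + 34 O$)
$\left(20 \cdot 35 \cdot 13 + 37837\right) \left(-24835 + W{\left(90,-22 \right)}\right) = \left(20 \cdot 35 \cdot 13 + 37837\right) \left(-24835 + \left(7 \cdot 90 + 34 \left(-22\right)\right)\right) = \left(700 \cdot 13 + 37837\right) \left(-24835 + \left(630 - 748\right)\right) = \left(9100 + 37837\right) \left(-24835 - 118\right) = 46937 \left(-24953\right) = -1171218961$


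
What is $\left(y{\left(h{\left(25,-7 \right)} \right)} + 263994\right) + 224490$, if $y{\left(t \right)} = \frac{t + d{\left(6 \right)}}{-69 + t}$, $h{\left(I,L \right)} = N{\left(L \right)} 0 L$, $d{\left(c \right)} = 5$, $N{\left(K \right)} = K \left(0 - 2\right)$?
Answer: $\frac{33705391}{69} \approx 4.8848 \cdot 10^{5}$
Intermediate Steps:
$N{\left(K \right)} = - 2 K$ ($N{\left(K \right)} = K \left(-2\right) = - 2 K$)
$h{\left(I,L \right)} = 0$ ($h{\left(I,L \right)} = - 2 L 0 L = 0 L = 0$)
$y{\left(t \right)} = \frac{5 + t}{-69 + t}$ ($y{\left(t \right)} = \frac{t + 5}{-69 + t} = \frac{5 + t}{-69 + t}$)
$\left(y{\left(h{\left(25,-7 \right)} \right)} + 263994\right) + 224490 = \left(\frac{5 + 0}{-69 + 0} + 263994\right) + 224490 = \left(\frac{1}{-69} \cdot 5 + 263994\right) + 224490 = \left(\left(- \frac{1}{69}\right) 5 + 263994\right) + 224490 = \left(- \frac{5}{69} + 263994\right) + 224490 = \frac{18215581}{69} + 224490 = \frac{33705391}{69}$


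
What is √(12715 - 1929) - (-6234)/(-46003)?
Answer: -6234/46003 + √10786 ≈ 103.72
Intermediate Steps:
√(12715 - 1929) - (-6234)/(-46003) = √10786 - (-6234)*(-1)/46003 = √10786 - 1*6234/46003 = √10786 - 6234/46003 = -6234/46003 + √10786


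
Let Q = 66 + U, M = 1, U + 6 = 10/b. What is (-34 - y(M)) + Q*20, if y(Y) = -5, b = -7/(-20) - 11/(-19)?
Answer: 489363/353 ≈ 1386.3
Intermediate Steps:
b = 353/380 (b = -7*(-1/20) - 11*(-1/19) = 7/20 + 11/19 = 353/380 ≈ 0.92895)
U = 1682/353 (U = -6 + 10/(353/380) = -6 + 10*(380/353) = -6 + 3800/353 = 1682/353 ≈ 4.7649)
Q = 24980/353 (Q = 66 + 1682/353 = 24980/353 ≈ 70.765)
(-34 - y(M)) + Q*20 = (-34 - 1*(-5)) + (24980/353)*20 = (-34 + 5) + 499600/353 = -29 + 499600/353 = 489363/353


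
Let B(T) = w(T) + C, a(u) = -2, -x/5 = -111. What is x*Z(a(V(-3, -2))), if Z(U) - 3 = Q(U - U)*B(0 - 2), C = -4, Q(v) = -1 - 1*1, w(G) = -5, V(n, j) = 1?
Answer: 11655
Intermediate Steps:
Q(v) = -2 (Q(v) = -1 - 1 = -2)
x = 555 (x = -5*(-111) = 555)
B(T) = -9 (B(T) = -5 - 4 = -9)
Z(U) = 21 (Z(U) = 3 - 2*(-9) = 3 + 18 = 21)
x*Z(a(V(-3, -2))) = 555*21 = 11655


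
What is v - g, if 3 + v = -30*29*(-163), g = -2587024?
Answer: 2728831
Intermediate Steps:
v = 141807 (v = -3 - 30*29*(-163) = -3 - 870*(-163) = -3 + 141810 = 141807)
v - g = 141807 - 1*(-2587024) = 141807 + 2587024 = 2728831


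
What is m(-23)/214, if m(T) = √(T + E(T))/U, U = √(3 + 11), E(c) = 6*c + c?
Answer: I*√161/749 ≈ 0.016941*I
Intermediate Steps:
E(c) = 7*c
U = √14 ≈ 3.7417
m(T) = 2*√7*√T/7 (m(T) = √(T + 7*T)/(√14) = √(8*T)*(√14/14) = (2*√2*√T)*(√14/14) = 2*√7*√T/7)
m(-23)/214 = (2*√7*√(-23)/7)/214 = (2*√7*(I*√23)/7)*(1/214) = (2*I*√161/7)*(1/214) = I*√161/749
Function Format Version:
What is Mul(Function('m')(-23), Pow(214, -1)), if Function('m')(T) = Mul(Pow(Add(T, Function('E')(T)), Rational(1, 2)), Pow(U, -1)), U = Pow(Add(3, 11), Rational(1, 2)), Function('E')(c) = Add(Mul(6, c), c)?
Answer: Mul(Rational(1, 749), I, Pow(161, Rational(1, 2))) ≈ Mul(0.016941, I)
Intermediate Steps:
Function('E')(c) = Mul(7, c)
U = Pow(14, Rational(1, 2)) ≈ 3.7417
Function('m')(T) = Mul(Rational(2, 7), Pow(7, Rational(1, 2)), Pow(T, Rational(1, 2))) (Function('m')(T) = Mul(Pow(Add(T, Mul(7, T)), Rational(1, 2)), Pow(Pow(14, Rational(1, 2)), -1)) = Mul(Pow(Mul(8, T), Rational(1, 2)), Mul(Rational(1, 14), Pow(14, Rational(1, 2)))) = Mul(Mul(2, Pow(2, Rational(1, 2)), Pow(T, Rational(1, 2))), Mul(Rational(1, 14), Pow(14, Rational(1, 2)))) = Mul(Rational(2, 7), Pow(7, Rational(1, 2)), Pow(T, Rational(1, 2))))
Mul(Function('m')(-23), Pow(214, -1)) = Mul(Mul(Rational(2, 7), Pow(7, Rational(1, 2)), Pow(-23, Rational(1, 2))), Pow(214, -1)) = Mul(Mul(Rational(2, 7), Pow(7, Rational(1, 2)), Mul(I, Pow(23, Rational(1, 2)))), Rational(1, 214)) = Mul(Mul(Rational(2, 7), I, Pow(161, Rational(1, 2))), Rational(1, 214)) = Mul(Rational(1, 749), I, Pow(161, Rational(1, 2)))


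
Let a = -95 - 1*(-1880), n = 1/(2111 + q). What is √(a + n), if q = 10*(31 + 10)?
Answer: √11344464706/2521 ≈ 42.249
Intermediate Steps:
q = 410 (q = 10*41 = 410)
n = 1/2521 (n = 1/(2111 + 410) = 1/2521 ≈ 0.00039667)
a = 1785 (a = -95 + 1880 = 1785)
√(a + n) = √(1785 + 1/2521) = √(4499986/2521) = √11344464706/2521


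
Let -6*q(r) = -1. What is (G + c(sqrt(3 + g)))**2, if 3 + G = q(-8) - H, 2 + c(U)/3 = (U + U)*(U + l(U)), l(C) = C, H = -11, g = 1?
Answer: 90601/36 ≈ 2516.7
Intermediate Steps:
q(r) = 1/6 (q(r) = -1/6*(-1) = 1/6)
c(U) = -6 + 12*U**2 (c(U) = -6 + 3*((U + U)*(U + U)) = -6 + 3*((2*U)*(2*U)) = -6 + 3*(4*U**2) = -6 + 12*U**2)
G = 49/6 (G = -3 + (1/6 - 1*(-11)) = -3 + (1/6 + 11) = -3 + 67/6 = 49/6 ≈ 8.1667)
(G + c(sqrt(3 + g)))**2 = (49/6 + (-6 + 12*(sqrt(3 + 1))**2))**2 = (49/6 + (-6 + 12*(sqrt(4))**2))**2 = (49/6 + (-6 + 12*2**2))**2 = (49/6 + (-6 + 12*4))**2 = (49/6 + (-6 + 48))**2 = (49/6 + 42)**2 = (301/6)**2 = 90601/36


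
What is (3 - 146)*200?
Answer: -28600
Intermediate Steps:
(3 - 146)*200 = -143*200 = -28600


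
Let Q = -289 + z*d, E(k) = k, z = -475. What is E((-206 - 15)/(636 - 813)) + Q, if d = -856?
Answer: 71917268/177 ≈ 4.0631e+5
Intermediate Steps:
Q = 406311 (Q = -289 - 475*(-856) = -289 + 406600 = 406311)
E((-206 - 15)/(636 - 813)) + Q = (-206 - 15)/(636 - 813) + 406311 = -221/(-177) + 406311 = -221*(-1/177) + 406311 = 221/177 + 406311 = 71917268/177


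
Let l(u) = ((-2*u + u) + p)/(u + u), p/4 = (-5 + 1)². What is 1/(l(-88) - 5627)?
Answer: -22/123813 ≈ -0.00017769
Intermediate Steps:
p = 64 (p = 4*(-5 + 1)² = 4*(-4)² = 4*16 = 64)
l(u) = (64 - u)/(2*u) (l(u) = ((-2*u + u) + 64)/(u + u) = (-u + 64)/((2*u)) = (64 - u)*(1/(2*u)) = (64 - u)/(2*u))
1/(l(-88) - 5627) = 1/((½)*(64 - 1*(-88))/(-88) - 5627) = 1/((½)*(-1/88)*(64 + 88) - 5627) = 1/((½)*(-1/88)*152 - 5627) = 1/(-19/22 - 5627) = 1/(-123813/22) = -22/123813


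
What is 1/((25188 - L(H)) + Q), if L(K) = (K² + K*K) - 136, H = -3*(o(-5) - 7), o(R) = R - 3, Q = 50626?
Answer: 1/71900 ≈ 1.3908e-5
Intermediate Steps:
o(R) = -3 + R
H = 45 (H = -3*((-3 - 5) - 7) = -3*(-8 - 7) = -3*(-15) = 45)
L(K) = -136 + 2*K² (L(K) = (K² + K²) - 136 = 2*K² - 136 = -136 + 2*K²)
1/((25188 - L(H)) + Q) = 1/((25188 - (-136 + 2*45²)) + 50626) = 1/((25188 - (-136 + 2*2025)) + 50626) = 1/((25188 - (-136 + 4050)) + 50626) = 1/((25188 - 1*3914) + 50626) = 1/((25188 - 3914) + 50626) = 1/(21274 + 50626) = 1/71900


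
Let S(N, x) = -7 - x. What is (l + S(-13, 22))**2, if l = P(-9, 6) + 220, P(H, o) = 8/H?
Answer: 2927521/81 ≈ 36142.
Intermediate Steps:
l = 1972/9 (l = 8/(-9) + 220 = 8*(-1/9) + 220 = -8/9 + 220 = 1972/9 ≈ 219.11)
(l + S(-13, 22))**2 = (1972/9 + (-7 - 1*22))**2 = (1972/9 + (-7 - 22))**2 = (1972/9 - 29)**2 = (1711/9)**2 = 2927521/81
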